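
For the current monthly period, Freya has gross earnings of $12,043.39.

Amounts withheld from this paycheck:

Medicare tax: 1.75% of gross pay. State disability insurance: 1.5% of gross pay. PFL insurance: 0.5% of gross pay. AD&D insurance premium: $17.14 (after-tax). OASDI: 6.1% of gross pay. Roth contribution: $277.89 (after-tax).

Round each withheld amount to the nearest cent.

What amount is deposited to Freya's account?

Medicare tax: $12,043.39 × 0.0175 = $210.76
PFL insurance: $12,043.39 × 0.005 = $60.22
OASDI: $12,043.39 × 0.061 = $734.65
State disability insurance: $12,043.39 × 0.015 = $180.65
Roth contribution: $277.89
AD&D insurance premium: $17.14
Total deductions = $210.76 + $60.22 + $734.65 + $180.65 + $277.89 + $17.14 = $1,481.31
Net pay = $12,043.39 − $1,481.31 = $10,562.08

$10,562.08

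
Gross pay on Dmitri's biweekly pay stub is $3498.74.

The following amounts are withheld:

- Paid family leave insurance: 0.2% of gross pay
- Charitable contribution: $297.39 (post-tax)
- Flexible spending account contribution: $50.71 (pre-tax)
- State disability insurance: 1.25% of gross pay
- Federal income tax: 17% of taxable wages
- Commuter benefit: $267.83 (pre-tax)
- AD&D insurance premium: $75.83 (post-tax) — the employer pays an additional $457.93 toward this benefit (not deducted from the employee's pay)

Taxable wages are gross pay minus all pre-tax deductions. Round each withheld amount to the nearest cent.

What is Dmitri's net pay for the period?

$2215.62

Flexible spending account contribution: $50.71
Commuter benefit: $267.83
Pre-tax total = $50.71 + $267.83 = $318.54
Taxable wages = $3498.74 − $318.54 = $3180.20
Federal income tax: $3180.20 × 0.17 = $540.63
Paid family leave insurance: $3498.74 × 0.002 = $7.00
State disability insurance: $3498.74 × 0.0125 = $43.73
Charitable contribution: $297.39
AD&D insurance premium: $75.83
(Employer's $457.93 toward AD&D insurance premium is not withheld from the employee.)
Total deductions = $50.71 + $267.83 + $540.63 + $7.00 + $43.73 + $297.39 + $75.83 = $1283.12
Net pay = $3498.74 − $1283.12 = $2215.62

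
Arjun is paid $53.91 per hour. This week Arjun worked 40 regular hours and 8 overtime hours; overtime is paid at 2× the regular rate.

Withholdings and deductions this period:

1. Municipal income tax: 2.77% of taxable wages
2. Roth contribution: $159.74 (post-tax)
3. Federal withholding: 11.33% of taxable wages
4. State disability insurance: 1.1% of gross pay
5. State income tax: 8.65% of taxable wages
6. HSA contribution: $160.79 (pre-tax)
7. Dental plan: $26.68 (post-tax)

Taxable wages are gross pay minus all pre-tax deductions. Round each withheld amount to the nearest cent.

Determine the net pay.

$1988.31

Regular pay: 40 × $53.91 = $2156.40
Overtime pay: 8 × $53.91 × 2 = $862.56
Gross pay = $2156.40 + $862.56 = $3018.96
HSA contribution: $160.79
Taxable wages = $3018.96 − $160.79 = $2858.17
Federal withholding: $2858.17 × 0.1133 = $323.83
State income tax: $2858.17 × 0.0865 = $247.23
Municipal income tax: $2858.17 × 0.0277 = $79.17
State disability insurance: $3018.96 × 0.011 = $33.21
Roth contribution: $159.74
Dental plan: $26.68
Total deductions = $160.79 + $323.83 + $247.23 + $79.17 + $33.21 + $159.74 + $26.68 = $1030.65
Net pay = $3018.96 − $1030.65 = $1988.31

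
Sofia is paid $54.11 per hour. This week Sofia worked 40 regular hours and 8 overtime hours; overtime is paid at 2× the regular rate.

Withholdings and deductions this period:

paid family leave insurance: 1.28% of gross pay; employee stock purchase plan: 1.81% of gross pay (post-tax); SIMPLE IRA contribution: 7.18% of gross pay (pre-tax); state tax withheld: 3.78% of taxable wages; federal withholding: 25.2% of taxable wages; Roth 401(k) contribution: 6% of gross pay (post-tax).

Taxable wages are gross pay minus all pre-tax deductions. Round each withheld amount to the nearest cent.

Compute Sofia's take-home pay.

Regular pay: 40 × $54.11 = $2,164.40
Overtime pay: 8 × $54.11 × 2 = $865.76
Gross pay = $2,164.40 + $865.76 = $3,030.16
SIMPLE IRA contribution: $3,030.16 × 0.0718 = $217.57
Taxable wages = $3,030.16 − $217.57 = $2,812.59
Federal withholding: $2,812.59 × 0.252 = $708.77
State tax withheld: $2,812.59 × 0.0378 = $106.32
Paid family leave insurance: $3,030.16 × 0.0128 = $38.79
Roth 401(k) contribution: $3,030.16 × 0.06 = $181.81
Employee stock purchase plan: $3,030.16 × 0.0181 = $54.85
Total deductions = $217.57 + $708.77 + $106.32 + $38.79 + $181.81 + $54.85 = $1,308.11
Net pay = $3,030.16 − $1,308.11 = $1,722.05

$1,722.05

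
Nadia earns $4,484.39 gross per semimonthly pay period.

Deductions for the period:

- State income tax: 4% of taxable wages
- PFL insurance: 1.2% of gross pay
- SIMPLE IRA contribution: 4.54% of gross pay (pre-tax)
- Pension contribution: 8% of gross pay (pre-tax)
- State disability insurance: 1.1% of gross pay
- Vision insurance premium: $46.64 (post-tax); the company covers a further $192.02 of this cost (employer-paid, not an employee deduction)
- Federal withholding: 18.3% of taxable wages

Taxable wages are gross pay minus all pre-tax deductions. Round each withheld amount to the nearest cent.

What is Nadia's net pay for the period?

$2,897.65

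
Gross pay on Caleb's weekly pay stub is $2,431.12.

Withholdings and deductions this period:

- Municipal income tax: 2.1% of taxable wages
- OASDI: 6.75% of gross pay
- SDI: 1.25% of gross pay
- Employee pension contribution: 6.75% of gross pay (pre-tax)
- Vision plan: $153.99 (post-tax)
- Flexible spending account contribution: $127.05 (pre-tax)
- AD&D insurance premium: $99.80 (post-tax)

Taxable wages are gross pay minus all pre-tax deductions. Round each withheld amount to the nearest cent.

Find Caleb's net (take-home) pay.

Employee pension contribution: $2,431.12 × 0.0675 = $164.10
Flexible spending account contribution: $127.05
Pre-tax total = $164.10 + $127.05 = $291.15
Taxable wages = $2,431.12 − $291.15 = $2,139.97
Municipal income tax: $2,139.97 × 0.021 = $44.94
OASDI: $2,431.12 × 0.0675 = $164.10
SDI: $2,431.12 × 0.0125 = $30.39
Vision plan: $153.99
AD&D insurance premium: $99.80
Total deductions = $164.10 + $127.05 + $44.94 + $164.10 + $30.39 + $153.99 + $99.80 = $784.37
Net pay = $2,431.12 − $784.37 = $1,646.75

$1,646.75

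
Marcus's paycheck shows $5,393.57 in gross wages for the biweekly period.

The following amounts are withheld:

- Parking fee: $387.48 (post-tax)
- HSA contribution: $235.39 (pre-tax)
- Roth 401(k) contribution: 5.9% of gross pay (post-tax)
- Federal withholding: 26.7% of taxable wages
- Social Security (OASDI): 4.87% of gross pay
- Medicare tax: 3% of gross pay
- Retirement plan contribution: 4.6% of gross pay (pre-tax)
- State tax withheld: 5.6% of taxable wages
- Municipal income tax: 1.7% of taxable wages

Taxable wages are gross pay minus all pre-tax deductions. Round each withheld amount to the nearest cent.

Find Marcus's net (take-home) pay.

$2,110.48

Retirement plan contribution: $5,393.57 × 0.046 = $248.10
HSA contribution: $235.39
Pre-tax total = $248.10 + $235.39 = $483.49
Taxable wages = $5,393.57 − $483.49 = $4,910.08
Municipal income tax: $4,910.08 × 0.017 = $83.47
State tax withheld: $4,910.08 × 0.056 = $274.96
Federal withholding: $4,910.08 × 0.267 = $1,310.99
Medicare tax: $5,393.57 × 0.03 = $161.81
Social Security (OASDI): $5,393.57 × 0.0487 = $262.67
Roth 401(k) contribution: $5,393.57 × 0.059 = $318.22
Parking fee: $387.48
Total deductions = $248.10 + $235.39 + $83.47 + $274.96 + $1,310.99 + $161.81 + $262.67 + $318.22 + $387.48 = $3,283.09
Net pay = $5,393.57 − $3,283.09 = $2,110.48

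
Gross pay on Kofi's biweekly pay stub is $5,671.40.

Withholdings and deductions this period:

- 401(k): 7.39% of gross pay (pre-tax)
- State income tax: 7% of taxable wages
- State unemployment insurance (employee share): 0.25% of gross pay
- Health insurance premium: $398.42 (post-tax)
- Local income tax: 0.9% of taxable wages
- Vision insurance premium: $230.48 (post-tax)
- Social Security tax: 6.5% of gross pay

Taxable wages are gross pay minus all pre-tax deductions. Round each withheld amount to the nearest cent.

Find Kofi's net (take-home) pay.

401(k): $5,671.40 × 0.0739 = $419.12
Taxable wages = $5,671.40 − $419.12 = $5,252.28
State income tax: $5,252.28 × 0.07 = $367.66
Local income tax: $5,252.28 × 0.009 = $47.27
Social Security tax: $5,671.40 × 0.065 = $368.64
State unemployment insurance (employee share): $5,671.40 × 0.0025 = $14.18
Health insurance premium: $398.42
Vision insurance premium: $230.48
Total deductions = $419.12 + $367.66 + $47.27 + $368.64 + $14.18 + $398.42 + $230.48 = $1,845.77
Net pay = $5,671.40 − $1,845.77 = $3,825.63

$3,825.63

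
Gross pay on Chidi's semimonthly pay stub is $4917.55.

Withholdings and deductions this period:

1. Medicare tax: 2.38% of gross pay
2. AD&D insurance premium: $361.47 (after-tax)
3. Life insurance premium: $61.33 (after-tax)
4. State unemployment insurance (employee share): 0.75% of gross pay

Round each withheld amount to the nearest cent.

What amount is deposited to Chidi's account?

$4340.83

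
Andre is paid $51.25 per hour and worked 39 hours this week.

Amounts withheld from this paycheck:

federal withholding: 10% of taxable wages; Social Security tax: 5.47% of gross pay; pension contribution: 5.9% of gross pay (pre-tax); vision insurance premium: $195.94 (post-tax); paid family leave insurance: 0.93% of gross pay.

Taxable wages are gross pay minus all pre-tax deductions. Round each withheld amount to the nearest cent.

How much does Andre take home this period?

$1368.88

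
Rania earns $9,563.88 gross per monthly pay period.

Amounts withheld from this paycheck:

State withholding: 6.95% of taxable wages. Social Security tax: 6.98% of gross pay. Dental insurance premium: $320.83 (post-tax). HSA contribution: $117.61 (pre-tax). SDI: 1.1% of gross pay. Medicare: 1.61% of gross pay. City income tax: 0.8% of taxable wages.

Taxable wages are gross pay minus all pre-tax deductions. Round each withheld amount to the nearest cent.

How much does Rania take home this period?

HSA contribution: $117.61
Taxable wages = $9,563.88 − $117.61 = $9,446.27
State withholding: $9,446.27 × 0.0695 = $656.52
City income tax: $9,446.27 × 0.008 = $75.57
SDI: $9,563.88 × 0.011 = $105.20
Social Security tax: $9,563.88 × 0.0698 = $667.56
Medicare: $9,563.88 × 0.0161 = $153.98
Dental insurance premium: $320.83
Total deductions = $117.61 + $656.52 + $75.57 + $105.20 + $667.56 + $153.98 + $320.83 = $2,097.27
Net pay = $9,563.88 − $2,097.27 = $7,466.61

$7,466.61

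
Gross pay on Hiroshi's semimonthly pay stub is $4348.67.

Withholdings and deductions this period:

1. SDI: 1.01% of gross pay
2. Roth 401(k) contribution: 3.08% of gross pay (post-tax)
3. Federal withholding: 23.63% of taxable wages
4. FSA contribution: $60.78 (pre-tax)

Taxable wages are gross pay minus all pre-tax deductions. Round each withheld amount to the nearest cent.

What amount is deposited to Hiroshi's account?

$3096.80

FSA contribution: $60.78
Taxable wages = $4348.67 − $60.78 = $4287.89
Federal withholding: $4287.89 × 0.2363 = $1013.23
SDI: $4348.67 × 0.0101 = $43.92
Roth 401(k) contribution: $4348.67 × 0.0308 = $133.94
Total deductions = $60.78 + $1013.23 + $43.92 + $133.94 = $1251.87
Net pay = $4348.67 − $1251.87 = $3096.80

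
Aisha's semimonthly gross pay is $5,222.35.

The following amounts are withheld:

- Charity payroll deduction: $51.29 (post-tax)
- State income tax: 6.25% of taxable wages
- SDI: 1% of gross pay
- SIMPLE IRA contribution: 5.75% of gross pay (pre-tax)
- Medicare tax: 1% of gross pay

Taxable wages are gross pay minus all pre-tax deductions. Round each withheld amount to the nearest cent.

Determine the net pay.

SIMPLE IRA contribution: $5,222.35 × 0.0575 = $300.29
Taxable wages = $5,222.35 − $300.29 = $4,922.06
State income tax: $4,922.06 × 0.0625 = $307.63
SDI: $5,222.35 × 0.01 = $52.22
Medicare tax: $5,222.35 × 0.01 = $52.22
Charity payroll deduction: $51.29
Total deductions = $300.29 + $307.63 + $52.22 + $52.22 + $51.29 = $763.65
Net pay = $5,222.35 − $763.65 = $4,458.70

$4,458.70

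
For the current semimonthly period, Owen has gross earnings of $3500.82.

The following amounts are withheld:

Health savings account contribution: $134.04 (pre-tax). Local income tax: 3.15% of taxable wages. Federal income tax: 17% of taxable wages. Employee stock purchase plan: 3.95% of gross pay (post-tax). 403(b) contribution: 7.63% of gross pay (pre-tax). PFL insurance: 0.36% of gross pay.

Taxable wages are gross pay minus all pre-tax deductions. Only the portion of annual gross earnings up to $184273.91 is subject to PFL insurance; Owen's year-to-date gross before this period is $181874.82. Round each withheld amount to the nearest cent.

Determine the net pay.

$2328.17

403(b) contribution: $3500.82 × 0.0763 = $267.11
Health savings account contribution: $134.04
Pre-tax total = $267.11 + $134.04 = $401.15
Taxable wages = $3500.82 − $401.15 = $3099.67
Local income tax: $3099.67 × 0.0315 = $97.64
Federal income tax: $3099.67 × 0.17 = $526.94
PFL insurance: only $184273.91 − $181874.82 = $2399.09 of this check is subject → $2399.09 × 0.0036 = $8.64
Employee stock purchase plan: $3500.82 × 0.0395 = $138.28
Total deductions = $267.11 + $134.04 + $97.64 + $526.94 + $8.64 + $138.28 = $1172.65
Net pay = $3500.82 − $1172.65 = $2328.17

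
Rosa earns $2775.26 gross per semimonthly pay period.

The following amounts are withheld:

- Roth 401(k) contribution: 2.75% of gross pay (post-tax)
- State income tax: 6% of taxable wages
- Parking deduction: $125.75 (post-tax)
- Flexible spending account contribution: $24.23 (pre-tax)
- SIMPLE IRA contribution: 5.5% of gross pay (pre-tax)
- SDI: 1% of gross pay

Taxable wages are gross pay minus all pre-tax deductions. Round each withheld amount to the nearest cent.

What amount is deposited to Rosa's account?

$2212.67

Flexible spending account contribution: $24.23
SIMPLE IRA contribution: $2775.26 × 0.055 = $152.64
Pre-tax total = $24.23 + $152.64 = $176.87
Taxable wages = $2775.26 − $176.87 = $2598.39
State income tax: $2598.39 × 0.06 = $155.90
SDI: $2775.26 × 0.01 = $27.75
Parking deduction: $125.75
Roth 401(k) contribution: $2775.26 × 0.0275 = $76.32
Total deductions = $24.23 + $152.64 + $155.90 + $27.75 + $125.75 + $76.32 = $562.59
Net pay = $2775.26 − $562.59 = $2212.67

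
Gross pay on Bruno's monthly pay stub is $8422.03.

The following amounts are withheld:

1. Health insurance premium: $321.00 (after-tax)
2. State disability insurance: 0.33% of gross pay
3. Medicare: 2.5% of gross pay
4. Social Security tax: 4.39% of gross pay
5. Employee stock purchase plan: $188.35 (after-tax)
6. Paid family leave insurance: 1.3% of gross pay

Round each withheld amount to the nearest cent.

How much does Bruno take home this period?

Medicare: $8422.03 × 0.025 = $210.55
Social Security tax: $8422.03 × 0.0439 = $369.73
State disability insurance: $8422.03 × 0.0033 = $27.79
Paid family leave insurance: $8422.03 × 0.013 = $109.49
Health insurance premium: $321.00
Employee stock purchase plan: $188.35
Total deductions = $210.55 + $369.73 + $27.79 + $109.49 + $321.00 + $188.35 = $1226.91
Net pay = $8422.03 − $1226.91 = $7195.12

$7195.12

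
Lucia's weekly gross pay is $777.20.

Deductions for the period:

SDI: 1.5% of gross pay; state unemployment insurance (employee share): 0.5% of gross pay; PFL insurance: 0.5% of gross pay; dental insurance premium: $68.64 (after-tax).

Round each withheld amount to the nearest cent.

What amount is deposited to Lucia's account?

$689.12

SDI: $777.20 × 0.015 = $11.66
State unemployment insurance (employee share): $777.20 × 0.005 = $3.89
PFL insurance: $777.20 × 0.005 = $3.89
Dental insurance premium: $68.64
Total deductions = $11.66 + $3.89 + $3.89 + $68.64 = $88.08
Net pay = $777.20 − $88.08 = $689.12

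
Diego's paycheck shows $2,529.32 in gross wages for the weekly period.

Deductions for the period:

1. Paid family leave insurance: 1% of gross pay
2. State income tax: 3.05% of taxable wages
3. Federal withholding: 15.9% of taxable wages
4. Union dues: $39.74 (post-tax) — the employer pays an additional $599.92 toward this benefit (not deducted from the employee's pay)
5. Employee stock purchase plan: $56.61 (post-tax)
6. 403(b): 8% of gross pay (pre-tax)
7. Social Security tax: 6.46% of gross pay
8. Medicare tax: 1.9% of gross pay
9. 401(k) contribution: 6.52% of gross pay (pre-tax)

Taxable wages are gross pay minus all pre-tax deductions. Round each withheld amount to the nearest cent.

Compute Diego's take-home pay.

403(b): $2,529.32 × 0.08 = $202.35
401(k) contribution: $2,529.32 × 0.0652 = $164.91
Pre-tax total = $202.35 + $164.91 = $367.26
Taxable wages = $2,529.32 − $367.26 = $2,162.06
Federal withholding: $2,162.06 × 0.159 = $343.77
State income tax: $2,162.06 × 0.0305 = $65.94
Paid family leave insurance: $2,529.32 × 0.01 = $25.29
Social Security tax: $2,529.32 × 0.0646 = $163.39
Medicare tax: $2,529.32 × 0.019 = $48.06
Employee stock purchase plan: $56.61
Union dues: $39.74
(Employer's $599.92 toward union dues is not withheld from the employee.)
Total deductions = $202.35 + $164.91 + $343.77 + $65.94 + $25.29 + $163.39 + $48.06 + $56.61 + $39.74 = $1,110.06
Net pay = $2,529.32 − $1,110.06 = $1,419.26

$1,419.26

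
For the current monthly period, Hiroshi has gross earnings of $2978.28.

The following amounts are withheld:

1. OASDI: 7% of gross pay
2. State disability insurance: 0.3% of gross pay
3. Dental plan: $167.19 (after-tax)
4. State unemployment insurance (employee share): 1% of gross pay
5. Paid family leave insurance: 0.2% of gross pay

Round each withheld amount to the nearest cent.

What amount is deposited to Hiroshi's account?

State unemployment insurance (employee share): $2978.28 × 0.01 = $29.78
Paid family leave insurance: $2978.28 × 0.002 = $5.96
OASDI: $2978.28 × 0.07 = $208.48
State disability insurance: $2978.28 × 0.003 = $8.93
Dental plan: $167.19
Total deductions = $29.78 + $5.96 + $208.48 + $8.93 + $167.19 = $420.34
Net pay = $2978.28 − $420.34 = $2557.94

$2557.94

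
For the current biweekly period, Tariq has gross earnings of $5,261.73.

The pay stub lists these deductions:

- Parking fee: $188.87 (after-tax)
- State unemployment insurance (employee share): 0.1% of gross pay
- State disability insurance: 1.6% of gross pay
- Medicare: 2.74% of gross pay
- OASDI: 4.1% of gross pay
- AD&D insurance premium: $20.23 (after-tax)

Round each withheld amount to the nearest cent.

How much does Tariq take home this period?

$4,603.28

State unemployment insurance (employee share): $5,261.73 × 0.001 = $5.26
OASDI: $5,261.73 × 0.041 = $215.73
State disability insurance: $5,261.73 × 0.016 = $84.19
Medicare: $5,261.73 × 0.0274 = $144.17
AD&D insurance premium: $20.23
Parking fee: $188.87
Total deductions = $5.26 + $215.73 + $84.19 + $144.17 + $20.23 + $188.87 = $658.45
Net pay = $5,261.73 − $658.45 = $4,603.28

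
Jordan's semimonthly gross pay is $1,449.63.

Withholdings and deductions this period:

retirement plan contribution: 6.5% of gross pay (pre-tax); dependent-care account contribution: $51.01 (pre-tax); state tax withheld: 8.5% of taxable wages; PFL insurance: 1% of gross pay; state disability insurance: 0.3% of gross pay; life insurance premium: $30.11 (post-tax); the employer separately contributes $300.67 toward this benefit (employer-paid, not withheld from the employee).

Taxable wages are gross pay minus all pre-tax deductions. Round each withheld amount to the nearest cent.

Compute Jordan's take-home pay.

$1,144.56

Retirement plan contribution: $1,449.63 × 0.065 = $94.23
Dependent-care account contribution: $51.01
Pre-tax total = $94.23 + $51.01 = $145.24
Taxable wages = $1,449.63 − $145.24 = $1,304.39
State tax withheld: $1,304.39 × 0.085 = $110.87
PFL insurance: $1,449.63 × 0.01 = $14.50
State disability insurance: $1,449.63 × 0.003 = $4.35
Life insurance premium: $30.11
(Employer's $300.67 toward life insurance premium is not withheld from the employee.)
Total deductions = $94.23 + $51.01 + $110.87 + $14.50 + $4.35 + $30.11 = $305.07
Net pay = $1,449.63 − $305.07 = $1,144.56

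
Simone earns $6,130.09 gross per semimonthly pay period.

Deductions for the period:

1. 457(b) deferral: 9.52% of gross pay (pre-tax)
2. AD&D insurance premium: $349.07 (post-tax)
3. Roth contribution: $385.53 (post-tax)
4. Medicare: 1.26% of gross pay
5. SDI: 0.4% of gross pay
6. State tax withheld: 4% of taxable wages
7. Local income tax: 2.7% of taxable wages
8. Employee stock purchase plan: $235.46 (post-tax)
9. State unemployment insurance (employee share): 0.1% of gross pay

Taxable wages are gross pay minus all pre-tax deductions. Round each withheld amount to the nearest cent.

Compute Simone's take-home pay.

$4,096.94

457(b) deferral: $6,130.09 × 0.0952 = $583.58
Taxable wages = $6,130.09 − $583.58 = $5,546.51
State tax withheld: $5,546.51 × 0.04 = $221.86
Local income tax: $5,546.51 × 0.027 = $149.76
State unemployment insurance (employee share): $6,130.09 × 0.001 = $6.13
SDI: $6,130.09 × 0.004 = $24.52
Medicare: $6,130.09 × 0.0126 = $77.24
AD&D insurance premium: $349.07
Roth contribution: $385.53
Employee stock purchase plan: $235.46
Total deductions = $583.58 + $221.86 + $149.76 + $6.13 + $24.52 + $77.24 + $349.07 + $385.53 + $235.46 = $2,033.15
Net pay = $6,130.09 − $2,033.15 = $4,096.94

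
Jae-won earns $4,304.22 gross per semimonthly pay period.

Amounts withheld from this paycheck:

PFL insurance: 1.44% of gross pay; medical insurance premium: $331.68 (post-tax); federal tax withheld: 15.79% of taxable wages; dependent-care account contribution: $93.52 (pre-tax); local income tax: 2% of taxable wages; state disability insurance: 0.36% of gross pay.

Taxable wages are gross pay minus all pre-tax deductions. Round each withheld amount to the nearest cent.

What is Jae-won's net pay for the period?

Dependent-care account contribution: $93.52
Taxable wages = $4,304.22 − $93.52 = $4,210.70
Local income tax: $4,210.70 × 0.02 = $84.21
Federal tax withheld: $4,210.70 × 0.1579 = $664.87
State disability insurance: $4,304.22 × 0.0036 = $15.50
PFL insurance: $4,304.22 × 0.0144 = $61.98
Medical insurance premium: $331.68
Total deductions = $93.52 + $84.21 + $664.87 + $15.50 + $61.98 + $331.68 = $1,251.76
Net pay = $4,304.22 − $1,251.76 = $3,052.46

$3,052.46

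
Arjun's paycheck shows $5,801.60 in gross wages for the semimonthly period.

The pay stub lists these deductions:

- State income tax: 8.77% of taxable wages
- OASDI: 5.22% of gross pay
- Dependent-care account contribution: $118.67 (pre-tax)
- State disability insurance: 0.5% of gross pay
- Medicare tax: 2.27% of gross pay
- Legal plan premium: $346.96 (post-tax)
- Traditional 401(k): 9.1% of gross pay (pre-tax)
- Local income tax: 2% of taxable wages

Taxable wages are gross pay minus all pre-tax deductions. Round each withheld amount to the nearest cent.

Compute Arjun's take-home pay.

$3,789.28

Traditional 401(k): $5,801.60 × 0.091 = $527.95
Dependent-care account contribution: $118.67
Pre-tax total = $527.95 + $118.67 = $646.62
Taxable wages = $5,801.60 − $646.62 = $5,154.98
State income tax: $5,154.98 × 0.0877 = $452.09
Local income tax: $5,154.98 × 0.02 = $103.10
State disability insurance: $5,801.60 × 0.005 = $29.01
Medicare tax: $5,801.60 × 0.0227 = $131.70
OASDI: $5,801.60 × 0.0522 = $302.84
Legal plan premium: $346.96
Total deductions = $527.95 + $118.67 + $452.09 + $103.10 + $29.01 + $131.70 + $302.84 + $346.96 = $2,012.32
Net pay = $5,801.60 − $2,012.32 = $3,789.28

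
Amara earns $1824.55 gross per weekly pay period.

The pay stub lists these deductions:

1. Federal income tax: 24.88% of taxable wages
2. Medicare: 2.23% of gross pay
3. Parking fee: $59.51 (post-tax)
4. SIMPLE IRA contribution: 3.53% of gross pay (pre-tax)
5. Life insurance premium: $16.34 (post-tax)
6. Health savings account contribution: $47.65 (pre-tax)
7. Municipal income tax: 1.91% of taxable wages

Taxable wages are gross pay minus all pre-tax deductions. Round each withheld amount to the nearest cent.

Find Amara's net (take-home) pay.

SIMPLE IRA contribution: $1824.55 × 0.0353 = $64.41
Health savings account contribution: $47.65
Pre-tax total = $64.41 + $47.65 = $112.06
Taxable wages = $1824.55 − $112.06 = $1712.49
Municipal income tax: $1712.49 × 0.0191 = $32.71
Federal income tax: $1712.49 × 0.2488 = $426.07
Medicare: $1824.55 × 0.0223 = $40.69
Parking fee: $59.51
Life insurance premium: $16.34
Total deductions = $64.41 + $47.65 + $32.71 + $426.07 + $40.69 + $59.51 + $16.34 = $687.38
Net pay = $1824.55 − $687.38 = $1137.17

$1137.17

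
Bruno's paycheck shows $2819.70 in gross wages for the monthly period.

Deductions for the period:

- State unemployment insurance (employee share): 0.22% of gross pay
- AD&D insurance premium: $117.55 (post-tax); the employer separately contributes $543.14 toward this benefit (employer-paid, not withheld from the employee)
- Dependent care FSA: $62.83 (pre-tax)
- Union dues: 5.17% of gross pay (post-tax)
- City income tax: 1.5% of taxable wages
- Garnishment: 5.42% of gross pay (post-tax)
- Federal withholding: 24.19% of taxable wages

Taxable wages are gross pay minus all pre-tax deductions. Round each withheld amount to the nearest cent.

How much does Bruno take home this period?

$1626.27

Dependent care FSA: $62.83
Taxable wages = $2819.70 − $62.83 = $2756.87
City income tax: $2756.87 × 0.015 = $41.35
Federal withholding: $2756.87 × 0.2419 = $666.89
State unemployment insurance (employee share): $2819.70 × 0.0022 = $6.20
Union dues: $2819.70 × 0.0517 = $145.78
Garnishment: $2819.70 × 0.0542 = $152.83
AD&D insurance premium: $117.55
(Employer's $543.14 toward AD&D insurance premium is not withheld from the employee.)
Total deductions = $62.83 + $41.35 + $666.89 + $6.20 + $145.78 + $152.83 + $117.55 = $1193.43
Net pay = $2819.70 − $1193.43 = $1626.27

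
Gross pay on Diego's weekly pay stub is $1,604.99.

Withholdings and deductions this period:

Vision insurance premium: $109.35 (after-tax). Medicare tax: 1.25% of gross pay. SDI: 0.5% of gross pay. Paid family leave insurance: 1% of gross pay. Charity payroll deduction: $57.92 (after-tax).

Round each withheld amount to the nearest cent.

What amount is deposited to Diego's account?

Medicare tax: $1,604.99 × 0.0125 = $20.06
SDI: $1,604.99 × 0.005 = $8.02
Paid family leave insurance: $1,604.99 × 0.01 = $16.05
Charity payroll deduction: $57.92
Vision insurance premium: $109.35
Total deductions = $20.06 + $8.02 + $16.05 + $57.92 + $109.35 = $211.40
Net pay = $1,604.99 − $211.40 = $1,393.59

$1,393.59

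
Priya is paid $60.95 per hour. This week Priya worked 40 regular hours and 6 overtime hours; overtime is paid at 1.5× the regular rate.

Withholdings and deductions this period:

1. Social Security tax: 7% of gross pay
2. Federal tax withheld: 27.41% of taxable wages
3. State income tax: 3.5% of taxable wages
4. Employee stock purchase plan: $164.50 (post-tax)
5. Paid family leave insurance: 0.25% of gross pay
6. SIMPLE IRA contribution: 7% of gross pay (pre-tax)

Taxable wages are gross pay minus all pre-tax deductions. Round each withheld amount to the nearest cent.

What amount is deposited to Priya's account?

$1,537.94

Regular pay: 40 × $60.95 = $2,438.00
Overtime pay: 6 × $60.95 × 1.5 = $548.55
Gross pay = $2,438.00 + $548.55 = $2,986.55
SIMPLE IRA contribution: $2,986.55 × 0.07 = $209.06
Taxable wages = $2,986.55 − $209.06 = $2,777.49
Federal tax withheld: $2,777.49 × 0.2741 = $761.31
State income tax: $2,777.49 × 0.035 = $97.21
Social Security tax: $2,986.55 × 0.07 = $209.06
Paid family leave insurance: $2,986.55 × 0.0025 = $7.47
Employee stock purchase plan: $164.50
Total deductions = $209.06 + $761.31 + $97.21 + $209.06 + $7.47 + $164.50 = $1,448.61
Net pay = $2,986.55 − $1,448.61 = $1,537.94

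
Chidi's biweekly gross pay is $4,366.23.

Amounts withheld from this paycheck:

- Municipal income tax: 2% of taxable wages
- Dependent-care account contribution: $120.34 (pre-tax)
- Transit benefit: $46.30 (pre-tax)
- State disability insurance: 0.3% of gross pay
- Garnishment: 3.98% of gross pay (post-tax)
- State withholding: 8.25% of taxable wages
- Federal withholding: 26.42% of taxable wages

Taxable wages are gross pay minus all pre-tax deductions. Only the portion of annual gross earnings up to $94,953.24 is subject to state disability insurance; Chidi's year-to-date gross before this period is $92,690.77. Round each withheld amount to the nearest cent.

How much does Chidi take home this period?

Transit benefit: $46.30
Dependent-care account contribution: $120.34
Pre-tax total = $46.30 + $120.34 = $166.64
Taxable wages = $4,366.23 − $166.64 = $4,199.59
Municipal income tax: $4,199.59 × 0.02 = $83.99
State withholding: $4,199.59 × 0.0825 = $346.47
Federal withholding: $4,199.59 × 0.2642 = $1,109.53
State disability insurance: only $94,953.24 − $92,690.77 = $2,262.47 of this check is subject → $2,262.47 × 0.003 = $6.79
Garnishment: $4,366.23 × 0.0398 = $173.78
Total deductions = $46.30 + $120.34 + $83.99 + $346.47 + $1,109.53 + $6.79 + $173.78 = $1,887.20
Net pay = $4,366.23 − $1,887.20 = $2,479.03

$2,479.03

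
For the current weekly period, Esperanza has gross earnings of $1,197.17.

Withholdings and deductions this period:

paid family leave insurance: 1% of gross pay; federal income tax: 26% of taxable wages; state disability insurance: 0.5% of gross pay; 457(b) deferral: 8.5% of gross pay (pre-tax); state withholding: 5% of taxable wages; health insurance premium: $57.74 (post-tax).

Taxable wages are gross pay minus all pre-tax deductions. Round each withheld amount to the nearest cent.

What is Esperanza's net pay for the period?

457(b) deferral: $1,197.17 × 0.085 = $101.76
Taxable wages = $1,197.17 − $101.76 = $1,095.41
State withholding: $1,095.41 × 0.05 = $54.77
Federal income tax: $1,095.41 × 0.26 = $284.81
State disability insurance: $1,197.17 × 0.005 = $5.99
Paid family leave insurance: $1,197.17 × 0.01 = $11.97
Health insurance premium: $57.74
Total deductions = $101.76 + $54.77 + $284.81 + $5.99 + $11.97 + $57.74 = $517.04
Net pay = $1,197.17 − $517.04 = $680.13

$680.13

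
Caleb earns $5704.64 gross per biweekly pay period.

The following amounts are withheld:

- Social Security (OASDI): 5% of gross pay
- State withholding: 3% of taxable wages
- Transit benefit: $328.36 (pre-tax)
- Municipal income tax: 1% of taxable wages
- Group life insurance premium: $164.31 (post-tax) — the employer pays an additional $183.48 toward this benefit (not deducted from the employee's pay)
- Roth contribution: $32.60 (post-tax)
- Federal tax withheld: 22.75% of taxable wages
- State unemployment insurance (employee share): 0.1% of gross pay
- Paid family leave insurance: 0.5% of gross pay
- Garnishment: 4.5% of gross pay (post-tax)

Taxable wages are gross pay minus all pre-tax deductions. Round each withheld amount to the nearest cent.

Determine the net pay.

$3165.06

Transit benefit: $328.36
Taxable wages = $5704.64 − $328.36 = $5376.28
Municipal income tax: $5376.28 × 0.01 = $53.76
State withholding: $5376.28 × 0.03 = $161.29
Federal tax withheld: $5376.28 × 0.2275 = $1223.10
State unemployment insurance (employee share): $5704.64 × 0.001 = $5.70
Paid family leave insurance: $5704.64 × 0.005 = $28.52
Social Security (OASDI): $5704.64 × 0.05 = $285.23
Group life insurance premium: $164.31
Garnishment: $5704.64 × 0.045 = $256.71
Roth contribution: $32.60
(Employer's $183.48 toward group life insurance premium is not withheld from the employee.)
Total deductions = $328.36 + $53.76 + $161.29 + $1223.10 + $5.70 + $28.52 + $285.23 + $164.31 + $256.71 + $32.60 = $2539.58
Net pay = $5704.64 − $2539.58 = $3165.06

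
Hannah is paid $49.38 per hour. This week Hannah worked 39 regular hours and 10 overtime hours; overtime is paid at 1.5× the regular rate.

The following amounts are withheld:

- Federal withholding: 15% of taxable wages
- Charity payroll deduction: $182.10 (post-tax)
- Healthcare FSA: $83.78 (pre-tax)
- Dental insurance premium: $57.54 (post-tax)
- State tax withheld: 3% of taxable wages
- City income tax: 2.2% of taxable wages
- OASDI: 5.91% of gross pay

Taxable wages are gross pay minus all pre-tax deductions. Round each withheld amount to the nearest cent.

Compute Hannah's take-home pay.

$1663.80

Regular pay: 39 × $49.38 = $1925.82
Overtime pay: 10 × $49.38 × 1.5 = $740.70
Gross pay = $1925.82 + $740.70 = $2666.52
Healthcare FSA: $83.78
Taxable wages = $2666.52 − $83.78 = $2582.74
Federal withholding: $2582.74 × 0.15 = $387.41
City income tax: $2582.74 × 0.022 = $56.82
State tax withheld: $2582.74 × 0.03 = $77.48
OASDI: $2666.52 × 0.0591 = $157.59
Dental insurance premium: $57.54
Charity payroll deduction: $182.10
Total deductions = $83.78 + $387.41 + $56.82 + $77.48 + $157.59 + $57.54 + $182.10 = $1002.72
Net pay = $2666.52 − $1002.72 = $1663.80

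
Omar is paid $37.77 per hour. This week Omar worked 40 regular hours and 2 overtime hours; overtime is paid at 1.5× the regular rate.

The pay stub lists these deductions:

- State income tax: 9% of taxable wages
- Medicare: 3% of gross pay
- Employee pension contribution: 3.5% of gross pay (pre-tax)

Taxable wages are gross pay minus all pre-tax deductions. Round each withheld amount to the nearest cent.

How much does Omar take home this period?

Regular pay: 40 × $37.77 = $1,510.80
Overtime pay: 2 × $37.77 × 1.5 = $113.31
Gross pay = $1,510.80 + $113.31 = $1,624.11
Employee pension contribution: $1,624.11 × 0.035 = $56.84
Taxable wages = $1,624.11 − $56.84 = $1,567.27
State income tax: $1,567.27 × 0.09 = $141.05
Medicare: $1,624.11 × 0.03 = $48.72
Total deductions = $56.84 + $141.05 + $48.72 = $246.61
Net pay = $1,624.11 − $246.61 = $1,377.50

$1,377.50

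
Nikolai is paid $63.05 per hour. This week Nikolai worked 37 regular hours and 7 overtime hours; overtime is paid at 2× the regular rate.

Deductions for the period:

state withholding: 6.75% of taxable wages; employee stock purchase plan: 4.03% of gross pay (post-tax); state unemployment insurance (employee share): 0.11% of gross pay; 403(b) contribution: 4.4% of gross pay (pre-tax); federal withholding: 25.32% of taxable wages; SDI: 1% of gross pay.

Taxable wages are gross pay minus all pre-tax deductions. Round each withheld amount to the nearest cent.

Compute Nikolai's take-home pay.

$1,922.93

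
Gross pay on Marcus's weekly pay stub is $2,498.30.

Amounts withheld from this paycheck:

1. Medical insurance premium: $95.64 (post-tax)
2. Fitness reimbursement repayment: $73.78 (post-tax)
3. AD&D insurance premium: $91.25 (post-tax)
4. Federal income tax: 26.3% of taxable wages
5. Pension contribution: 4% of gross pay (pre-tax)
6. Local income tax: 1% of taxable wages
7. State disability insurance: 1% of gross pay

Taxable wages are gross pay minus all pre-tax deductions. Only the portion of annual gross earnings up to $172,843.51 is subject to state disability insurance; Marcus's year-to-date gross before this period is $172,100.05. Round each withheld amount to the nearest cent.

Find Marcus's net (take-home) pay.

$1,475.52

Pension contribution: $2,498.30 × 0.04 = $99.93
Taxable wages = $2,498.30 − $99.93 = $2,398.37
Local income tax: $2,398.37 × 0.01 = $23.98
Federal income tax: $2,398.37 × 0.263 = $630.77
State disability insurance: only $172,843.51 − $172,100.05 = $743.46 of this check is subject → $743.46 × 0.01 = $7.43
AD&D insurance premium: $91.25
Fitness reimbursement repayment: $73.78
Medical insurance premium: $95.64
Total deductions = $99.93 + $23.98 + $630.77 + $7.43 + $91.25 + $73.78 + $95.64 = $1,022.78
Net pay = $2,498.30 − $1,022.78 = $1,475.52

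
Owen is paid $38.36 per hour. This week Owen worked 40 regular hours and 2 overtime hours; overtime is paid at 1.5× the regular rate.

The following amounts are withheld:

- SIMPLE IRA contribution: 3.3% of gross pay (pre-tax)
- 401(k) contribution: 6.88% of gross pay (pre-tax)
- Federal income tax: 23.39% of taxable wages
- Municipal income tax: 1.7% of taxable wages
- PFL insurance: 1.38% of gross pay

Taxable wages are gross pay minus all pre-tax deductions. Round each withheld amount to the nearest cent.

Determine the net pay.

Regular pay: 40 × $38.36 = $1,534.40
Overtime pay: 2 × $38.36 × 1.5 = $115.08
Gross pay = $1,534.40 + $115.08 = $1,649.48
401(k) contribution: $1,649.48 × 0.0688 = $113.48
SIMPLE IRA contribution: $1,649.48 × 0.033 = $54.43
Pre-tax total = $113.48 + $54.43 = $167.91
Taxable wages = $1,649.48 − $167.91 = $1,481.57
Municipal income tax: $1,481.57 × 0.017 = $25.19
Federal income tax: $1,481.57 × 0.2339 = $346.54
PFL insurance: $1,649.48 × 0.0138 = $22.76
Total deductions = $113.48 + $54.43 + $25.19 + $346.54 + $22.76 = $562.40
Net pay = $1,649.48 − $562.40 = $1,087.08

$1,087.08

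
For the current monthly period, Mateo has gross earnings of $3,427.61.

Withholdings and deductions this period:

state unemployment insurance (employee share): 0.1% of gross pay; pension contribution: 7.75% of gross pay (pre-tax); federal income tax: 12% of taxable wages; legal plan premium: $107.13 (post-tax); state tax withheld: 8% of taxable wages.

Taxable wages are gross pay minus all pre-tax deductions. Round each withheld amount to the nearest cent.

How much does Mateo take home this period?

Pension contribution: $3,427.61 × 0.0775 = $265.64
Taxable wages = $3,427.61 − $265.64 = $3,161.97
Federal income tax: $3,161.97 × 0.12 = $379.44
State tax withheld: $3,161.97 × 0.08 = $252.96
State unemployment insurance (employee share): $3,427.61 × 0.001 = $3.43
Legal plan premium: $107.13
Total deductions = $265.64 + $379.44 + $252.96 + $3.43 + $107.13 = $1,008.60
Net pay = $3,427.61 − $1,008.60 = $2,419.01

$2,419.01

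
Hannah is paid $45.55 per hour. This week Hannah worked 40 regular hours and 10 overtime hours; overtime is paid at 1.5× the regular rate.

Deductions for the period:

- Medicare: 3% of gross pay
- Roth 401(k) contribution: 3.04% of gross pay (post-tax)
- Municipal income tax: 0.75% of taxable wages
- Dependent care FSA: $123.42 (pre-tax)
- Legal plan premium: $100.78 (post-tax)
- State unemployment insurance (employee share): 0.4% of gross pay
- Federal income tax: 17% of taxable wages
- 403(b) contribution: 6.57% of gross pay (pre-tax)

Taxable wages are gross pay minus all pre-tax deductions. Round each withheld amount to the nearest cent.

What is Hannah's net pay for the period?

$1561.56

Regular pay: 40 × $45.55 = $1822.00
Overtime pay: 10 × $45.55 × 1.5 = $683.25
Gross pay = $1822.00 + $683.25 = $2505.25
403(b) contribution: $2505.25 × 0.0657 = $164.59
Dependent care FSA: $123.42
Pre-tax total = $164.59 + $123.42 = $288.01
Taxable wages = $2505.25 − $288.01 = $2217.24
Municipal income tax: $2217.24 × 0.0075 = $16.63
Federal income tax: $2217.24 × 0.17 = $376.93
State unemployment insurance (employee share): $2505.25 × 0.004 = $10.02
Medicare: $2505.25 × 0.03 = $75.16
Legal plan premium: $100.78
Roth 401(k) contribution: $2505.25 × 0.0304 = $76.16
Total deductions = $164.59 + $123.42 + $16.63 + $376.93 + $10.02 + $75.16 + $100.78 + $76.16 = $943.69
Net pay = $2505.25 − $943.69 = $1561.56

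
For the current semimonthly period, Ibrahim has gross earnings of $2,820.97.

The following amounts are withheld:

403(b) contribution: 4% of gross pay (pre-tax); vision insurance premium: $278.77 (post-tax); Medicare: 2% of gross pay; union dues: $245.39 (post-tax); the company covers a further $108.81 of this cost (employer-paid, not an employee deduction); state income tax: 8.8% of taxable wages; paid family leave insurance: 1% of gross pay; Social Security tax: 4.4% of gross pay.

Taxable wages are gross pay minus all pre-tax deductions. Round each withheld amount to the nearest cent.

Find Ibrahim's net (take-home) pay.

403(b) contribution: $2,820.97 × 0.04 = $112.84
Taxable wages = $2,820.97 − $112.84 = $2,708.13
State income tax: $2,708.13 × 0.088 = $238.32
Paid family leave insurance: $2,820.97 × 0.01 = $28.21
Social Security tax: $2,820.97 × 0.044 = $124.12
Medicare: $2,820.97 × 0.02 = $56.42
Vision insurance premium: $278.77
Union dues: $245.39
(Employer's $108.81 toward union dues is not withheld from the employee.)
Total deductions = $112.84 + $238.32 + $28.21 + $124.12 + $56.42 + $278.77 + $245.39 = $1,084.07
Net pay = $2,820.97 − $1,084.07 = $1,736.90

$1,736.90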